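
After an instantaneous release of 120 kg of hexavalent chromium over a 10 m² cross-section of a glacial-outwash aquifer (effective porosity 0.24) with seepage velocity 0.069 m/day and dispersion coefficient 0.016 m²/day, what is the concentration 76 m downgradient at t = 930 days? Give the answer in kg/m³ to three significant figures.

0.348 kg/m³

For an instantaneous plane source, C(x,t) = M/(n_e·A·√(4πDt)) · exp(−(x−vt)²/(4Dt)), with n_e·A the pore (flow) area.
Plume center vt = 0.069 × 930 = 64.17 m, so the well at 76 m is 11.83 m downgradient of the peak.
√(4πDt) = 13.67 m, giving peak height M/(n_e·A·√(4πDt)) = 120/(0.24 × 10 × 13.67) = 3.658 kg/m³.
(x−vt)²/(4Dt) = (11.83)²/(4 × 0.016 × 930) = 2.351; exp(−2.351) = 0.09527.
C = 3.658 × 0.09527 = 0.348 kg/m³.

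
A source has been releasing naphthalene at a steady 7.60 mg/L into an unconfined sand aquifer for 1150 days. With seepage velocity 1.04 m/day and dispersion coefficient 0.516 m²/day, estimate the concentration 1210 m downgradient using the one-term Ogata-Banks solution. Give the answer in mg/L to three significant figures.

2.60 mg/L

For a continuous step input, C/C₀ ≈ ½·erfc((x−vt)/(2√(Dt))).
vt = 1.04 × 1150 = 1196 m and 2√(Dt) = 2√(0.516 × 1150) = 48.72 m.
Argument (x−vt)/(2√(Dt)) = (1210 − 1196)/48.72 = 0.2874; ½·erfc(0.2874) = 0.3422.
C = 7.60 × 0.3422 = 2.60 mg/L.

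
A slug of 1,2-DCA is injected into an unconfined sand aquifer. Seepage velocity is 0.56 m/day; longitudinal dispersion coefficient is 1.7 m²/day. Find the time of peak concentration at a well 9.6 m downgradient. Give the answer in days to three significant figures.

12.6 days

For the 1D instantaneous-source solution, setting ∂C/∂t = 0 at fixed x gives v²t² + 2Dt − x² = 0, so t = (√(D² + v²x²) − D)/v².
√(D² + v²x²) = √(1.7² + 0.56² × 9.6²) = 5.638; v² = 0.3136.
t = (5.638 − 1.7)/0.3136 = 12.6 days (vs. the pure-advection estimate x/v = 17.1 d).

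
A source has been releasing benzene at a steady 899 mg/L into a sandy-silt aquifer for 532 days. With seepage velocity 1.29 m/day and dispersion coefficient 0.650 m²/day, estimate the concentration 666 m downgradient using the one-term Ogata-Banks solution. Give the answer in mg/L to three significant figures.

701 mg/L

For a continuous step input, C/C₀ ≈ ½·erfc((x−vt)/(2√(Dt))).
vt = 1.29 × 532 = 686.28 m and 2√(Dt) = 2√(0.650 × 532) = 37.19 m.
Argument (x−vt)/(2√(Dt)) = (666 − 686.28)/37.19 = -0.5453; ½·erfc(-0.5453) = 0.7797.
C = 899 × 0.7797 = 701 mg/L.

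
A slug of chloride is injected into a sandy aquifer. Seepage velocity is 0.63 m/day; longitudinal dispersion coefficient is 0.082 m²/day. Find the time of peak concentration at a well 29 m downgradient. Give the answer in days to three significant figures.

For the 1D instantaneous-source solution, setting ∂C/∂t = 0 at fixed x gives v²t² + 2Dt − x² = 0, so t = (√(D² + v²x²) − D)/v².
√(D² + v²x²) = √(0.082² + 0.63² × 29²) = 18.27; v² = 0.3969.
t = (18.27 − 0.082)/0.3969 = 45.8 days (vs. the pure-advection estimate x/v = 46.0 d).

45.8 days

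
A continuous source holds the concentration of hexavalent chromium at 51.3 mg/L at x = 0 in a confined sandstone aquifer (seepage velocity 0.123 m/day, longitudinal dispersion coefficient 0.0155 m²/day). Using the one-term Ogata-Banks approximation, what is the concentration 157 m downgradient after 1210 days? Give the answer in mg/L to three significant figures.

4.67 mg/L

For a continuous step input, C/C₀ ≈ ½·erfc((x−vt)/(2√(Dt))).
vt = 0.123 × 1210 = 148.83 m and 2√(Dt) = 2√(0.0155 × 1210) = 8.661 m.
Argument (x−vt)/(2√(Dt)) = (157 − 148.83)/8.661 = 0.9433; ½·erfc(0.9433) = 0.09110.
C = 51.3 × 0.09110 = 4.67 mg/L.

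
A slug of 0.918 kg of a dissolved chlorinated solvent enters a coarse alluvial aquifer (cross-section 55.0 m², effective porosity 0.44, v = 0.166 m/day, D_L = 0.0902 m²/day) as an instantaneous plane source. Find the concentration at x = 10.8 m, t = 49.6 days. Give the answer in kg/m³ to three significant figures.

0.00350 kg/m³

For an instantaneous plane source, C(x,t) = M/(n_e·A·√(4πDt)) · exp(−(x−vt)²/(4Dt)), with n_e·A the pore (flow) area.
Plume center vt = 0.166 × 49.6 = 8.2336 m, so the well at 10.8 m is 2.5664 m downgradient of the peak.
√(4πDt) = 7.498 m, giving peak height M/(n_e·A·√(4πDt)) = 0.918/(0.44 × 55.0 × 7.498) = 0.005059 kg/m³.
(x−vt)²/(4Dt) = (2.5664)²/(4 × 0.0902 × 49.6) = 0.3680; exp(−0.3680) = 0.6921.
C = 0.005059 × 0.6921 = 0.00350 kg/m³.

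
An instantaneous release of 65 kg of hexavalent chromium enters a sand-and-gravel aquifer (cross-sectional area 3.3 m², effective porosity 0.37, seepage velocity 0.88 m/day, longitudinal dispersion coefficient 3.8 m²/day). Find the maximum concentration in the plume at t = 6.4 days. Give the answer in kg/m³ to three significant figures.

3.05 kg/m³

The peak of an instantaneous 1D plume sits at x = vt; there the Gaussian factor is 1 and C_max = M/(n_e·A·√(4πDt)), where n_e·A is the pore area the mass is dissolved in.
√(4πDt) = √(4π × 3.8 × 6.4) = 17.48 m, so C_max = 65/(0.37 × 3.3 × 17.48) = 3.05 kg/m³.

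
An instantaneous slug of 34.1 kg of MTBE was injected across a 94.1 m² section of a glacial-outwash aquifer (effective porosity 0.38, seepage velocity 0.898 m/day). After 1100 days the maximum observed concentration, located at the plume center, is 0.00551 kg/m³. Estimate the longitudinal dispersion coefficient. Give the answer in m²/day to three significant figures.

2.17 m²/day

At the plume center C_max = M/(n_e·A·√(4πDt)), so D = M²/(4πt·(n_e·A·C_max)²).
n_e·A·C_max = 0.38 × 94.1 × 0.00551 = 0.1970 kg/m.
D = 34.1²/(4π × 1100 × 0.1970²) = 2.17 m²/day.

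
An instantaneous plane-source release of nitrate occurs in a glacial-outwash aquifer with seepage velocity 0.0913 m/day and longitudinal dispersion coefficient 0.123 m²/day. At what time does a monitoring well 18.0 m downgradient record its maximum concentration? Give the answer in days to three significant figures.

183 days

For the 1D instantaneous-source solution, setting ∂C/∂t = 0 at fixed x gives v²t² + 2Dt − x² = 0, so t = (√(D² + v²x²) − D)/v².
√(D² + v²x²) = √(0.123² + 0.0913² × 18.0²) = 1.648; v² = 0.00833569.
t = (1.648 − 0.123)/0.00833569 = 183 days (vs. the pure-advection estimate x/v = 197 d).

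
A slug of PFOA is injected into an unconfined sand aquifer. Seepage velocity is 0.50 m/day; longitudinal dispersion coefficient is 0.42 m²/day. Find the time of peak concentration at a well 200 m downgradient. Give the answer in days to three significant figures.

398 days

For the 1D instantaneous-source solution, setting ∂C/∂t = 0 at fixed x gives v²t² + 2Dt − x² = 0, so t = (√(D² + v²x²) − D)/v².
√(D² + v²x²) = √(0.42² + 0.50² × 200²) = 100.0; v² = 0.25.
t = (100.0 − 0.42)/0.25 = 398 days (vs. the pure-advection estimate x/v = 400 d).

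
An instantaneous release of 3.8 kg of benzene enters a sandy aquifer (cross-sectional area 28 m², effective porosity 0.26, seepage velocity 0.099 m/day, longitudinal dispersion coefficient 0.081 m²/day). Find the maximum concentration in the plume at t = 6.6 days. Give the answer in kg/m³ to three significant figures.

The peak of an instantaneous 1D plume sits at x = vt; there the Gaussian factor is 1 and C_max = M/(n_e·A·√(4πDt)), where n_e·A is the pore area the mass is dissolved in.
√(4πDt) = √(4π × 0.081 × 6.6) = 2.592 m, so C_max = 3.8/(0.26 × 28 × 2.592) = 0.201 kg/m³.

0.201 kg/m³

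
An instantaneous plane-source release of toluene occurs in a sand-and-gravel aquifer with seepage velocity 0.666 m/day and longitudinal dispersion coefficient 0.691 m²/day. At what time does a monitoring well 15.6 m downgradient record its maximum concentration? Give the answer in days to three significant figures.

21.9 days

For the 1D instantaneous-source solution, setting ∂C/∂t = 0 at fixed x gives v²t² + 2Dt − x² = 0, so t = (√(D² + v²x²) − D)/v².
√(D² + v²x²) = √(0.691² + 0.666² × 15.6²) = 10.41; v² = 0.443556.
t = (10.41 − 0.691)/0.443556 = 21.9 days (vs. the pure-advection estimate x/v = 23.4 d).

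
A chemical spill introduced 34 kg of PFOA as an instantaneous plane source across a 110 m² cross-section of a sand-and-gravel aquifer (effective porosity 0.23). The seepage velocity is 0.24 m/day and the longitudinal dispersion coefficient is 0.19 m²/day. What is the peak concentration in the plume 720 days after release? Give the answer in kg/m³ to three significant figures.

The peak of an instantaneous 1D plume sits at x = vt; there the Gaussian factor is 1 and C_max = M/(n_e·A·√(4πDt)), where n_e·A is the pore area the mass is dissolved in.
√(4πDt) = √(4π × 0.19 × 720) = 41.46 m, so C_max = 34/(0.23 × 110 × 41.46) = 0.0324 kg/m³.

0.0324 kg/m³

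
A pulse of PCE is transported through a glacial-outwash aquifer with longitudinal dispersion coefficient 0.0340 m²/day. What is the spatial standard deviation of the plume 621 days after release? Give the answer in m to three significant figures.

Dispersive spreading gives a Gaussian with σ² = 2Dt; advection only shifts the center.
σ = √(2 × 0.0340 × 621) = 6.50 m.

6.50 m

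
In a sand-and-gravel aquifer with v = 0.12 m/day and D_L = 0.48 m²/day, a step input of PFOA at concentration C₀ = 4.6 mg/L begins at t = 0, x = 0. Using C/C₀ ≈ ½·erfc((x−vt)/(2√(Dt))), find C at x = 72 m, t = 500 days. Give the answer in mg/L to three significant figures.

For a continuous step input, C/C₀ ≈ ½·erfc((x−vt)/(2√(Dt))).
vt = 0.12 × 500 = 60 m and 2√(Dt) = 2√(0.48 × 500) = 30.98 m.
Argument (x−vt)/(2√(Dt)) = (72 − 60)/30.98 = 0.3873; ½·erfc(0.3873) = 0.2919.
C = 4.6 × 0.2919 = 1.34 mg/L.

1.34 mg/L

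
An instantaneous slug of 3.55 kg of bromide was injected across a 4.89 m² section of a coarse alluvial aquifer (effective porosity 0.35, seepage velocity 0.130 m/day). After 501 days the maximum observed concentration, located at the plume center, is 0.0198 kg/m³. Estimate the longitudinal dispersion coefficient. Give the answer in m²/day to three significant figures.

At the plume center C_max = M/(n_e·A·√(4πDt)), so D = M²/(4πt·(n_e·A·C_max)²).
n_e·A·C_max = 0.35 × 4.89 × 0.0198 = 0.03389 kg/m.
D = 3.55²/(4π × 501 × 0.03389²) = 1.74 m²/day.

1.74 m²/day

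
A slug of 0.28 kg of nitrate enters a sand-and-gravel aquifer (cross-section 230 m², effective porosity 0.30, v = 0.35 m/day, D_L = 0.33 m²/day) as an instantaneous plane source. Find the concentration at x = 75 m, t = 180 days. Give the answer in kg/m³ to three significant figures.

8.10e-05 kg/m³

For an instantaneous plane source, C(x,t) = M/(n_e·A·√(4πDt)) · exp(−(x−vt)²/(4Dt)), with n_e·A the pore (flow) area.
Plume center vt = 0.35 × 180 = 63 m, so the well at 75 m is 12 m downgradient of the peak.
√(4πDt) = 27.32 m, giving peak height M/(n_e·A·√(4πDt)) = 0.28/(0.30 × 230 × 27.32) = 0.0001485 kg/m³.
(x−vt)²/(4Dt) = (12)²/(4 × 0.33 × 180) = 0.6061; exp(−0.6061) = 0.5455.
C = 0.0001485 × 0.5455 = 8.10e-05 kg/m³.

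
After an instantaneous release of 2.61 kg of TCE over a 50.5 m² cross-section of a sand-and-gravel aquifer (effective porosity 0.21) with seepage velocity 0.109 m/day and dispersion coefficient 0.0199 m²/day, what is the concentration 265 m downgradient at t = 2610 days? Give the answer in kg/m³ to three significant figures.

0.00155 kg/m³

For an instantaneous plane source, C(x,t) = M/(n_e·A·√(4πDt)) · exp(−(x−vt)²/(4Dt)), with n_e·A the pore (flow) area.
Plume center vt = 0.109 × 2610 = 284.49 m, so the well at 265 m is 19.49 m upgradient of the peak.
√(4πDt) = 25.55 m, giving peak height M/(n_e·A·√(4πDt)) = 2.61/(0.21 × 50.5 × 25.55) = 0.009632 kg/m³.
(x−vt)²/(4Dt) = (-19.49)²/(4 × 0.0199 × 2610) = 1.828; exp(−1.828) = 0.1607.
C = 0.009632 × 0.1607 = 0.00155 kg/m³.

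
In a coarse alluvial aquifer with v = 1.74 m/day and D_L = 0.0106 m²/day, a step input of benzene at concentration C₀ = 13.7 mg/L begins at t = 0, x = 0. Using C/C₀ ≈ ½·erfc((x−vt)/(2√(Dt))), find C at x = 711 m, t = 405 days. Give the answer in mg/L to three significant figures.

0.216 mg/L

For a continuous step input, C/C₀ ≈ ½·erfc((x−vt)/(2√(Dt))).
vt = 1.74 × 405 = 704.7 m and 2√(Dt) = 2√(0.0106 × 405) = 4.144 m.
Argument (x−vt)/(2√(Dt)) = (711 − 704.7)/4.144 = 1.520; ½·erfc(1.520) = 0.01579.
C = 13.7 × 0.01579 = 0.216 mg/L.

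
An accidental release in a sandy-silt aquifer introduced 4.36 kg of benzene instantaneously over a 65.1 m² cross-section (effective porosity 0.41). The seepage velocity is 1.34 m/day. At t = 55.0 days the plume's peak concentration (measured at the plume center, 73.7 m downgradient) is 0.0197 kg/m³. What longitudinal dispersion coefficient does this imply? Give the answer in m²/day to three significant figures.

At the plume center C_max = M/(n_e·A·√(4πDt)), so D = M²/(4πt·(n_e·A·C_max)²).
n_e·A·C_max = 0.41 × 65.1 × 0.0197 = 0.5258 kg/m.
D = 4.36²/(4π × 55.0 × 0.5258²) = 0.0995 m²/day.

0.0995 m²/day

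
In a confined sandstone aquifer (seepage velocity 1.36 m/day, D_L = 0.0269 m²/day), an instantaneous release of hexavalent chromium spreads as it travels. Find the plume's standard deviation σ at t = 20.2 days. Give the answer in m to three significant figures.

1.04 m

Dispersive spreading gives a Gaussian with σ² = 2Dt; advection only shifts the center.
σ = √(2 × 0.0269 × 20.2) = 1.04 m.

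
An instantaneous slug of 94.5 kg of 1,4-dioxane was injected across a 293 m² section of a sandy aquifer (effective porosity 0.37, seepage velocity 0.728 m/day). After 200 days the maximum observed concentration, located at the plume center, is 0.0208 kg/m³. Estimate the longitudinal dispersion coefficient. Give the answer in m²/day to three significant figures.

At the plume center C_max = M/(n_e·A·√(4πDt)), so D = M²/(4πt·(n_e·A·C_max)²).
n_e·A·C_max = 0.37 × 293 × 0.0208 = 2.255 kg/m.
D = 94.5²/(4π × 200 × 2.255²) = 0.699 m²/day.

0.699 m²/day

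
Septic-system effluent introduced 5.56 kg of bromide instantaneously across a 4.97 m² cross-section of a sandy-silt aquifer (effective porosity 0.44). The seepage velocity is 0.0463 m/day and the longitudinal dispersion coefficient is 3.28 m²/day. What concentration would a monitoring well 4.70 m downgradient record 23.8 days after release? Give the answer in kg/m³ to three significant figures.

For an instantaneous plane source, C(x,t) = M/(n_e·A·√(4πDt)) · exp(−(x−vt)²/(4Dt)), with n_e·A the pore (flow) area.
Plume center vt = 0.0463 × 23.8 = 1.10194 m, so the well at 4.70 m is 3.59806 m downgradient of the peak.
√(4πDt) = 31.32 m, giving peak height M/(n_e·A·√(4πDt)) = 5.56/(0.44 × 4.97 × 31.32) = 0.08118 kg/m³.
(x−vt)²/(4Dt) = (3.59806)²/(4 × 3.28 × 23.8) = 0.04146; exp(−0.04146) = 0.9594.
C = 0.08118 × 0.9594 = 0.0779 kg/m³.

0.0779 kg/m³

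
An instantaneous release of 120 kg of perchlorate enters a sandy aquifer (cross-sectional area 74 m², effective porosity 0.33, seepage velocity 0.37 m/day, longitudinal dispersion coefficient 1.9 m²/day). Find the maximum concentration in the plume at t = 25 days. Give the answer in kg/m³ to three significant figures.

The peak of an instantaneous 1D plume sits at x = vt; there the Gaussian factor is 1 and C_max = M/(n_e·A·√(4πDt)), where n_e·A is the pore area the mass is dissolved in.
√(4πDt) = √(4π × 1.9 × 25) = 24.43 m, so C_max = 120/(0.33 × 74 × 24.43) = 0.201 kg/m³.

0.201 kg/m³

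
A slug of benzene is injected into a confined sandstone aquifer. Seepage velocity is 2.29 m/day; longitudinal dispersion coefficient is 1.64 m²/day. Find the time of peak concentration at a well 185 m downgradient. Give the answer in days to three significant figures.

80.5 days

For the 1D instantaneous-source solution, setting ∂C/∂t = 0 at fixed x gives v²t² + 2Dt − x² = 0, so t = (√(D² + v²x²) − D)/v².
√(D² + v²x²) = √(1.64² + 2.29² × 185²) = 423.7; v² = 5.2441.
t = (423.7 − 1.64)/5.2441 = 80.5 days (vs. the pure-advection estimate x/v = 80.8 d).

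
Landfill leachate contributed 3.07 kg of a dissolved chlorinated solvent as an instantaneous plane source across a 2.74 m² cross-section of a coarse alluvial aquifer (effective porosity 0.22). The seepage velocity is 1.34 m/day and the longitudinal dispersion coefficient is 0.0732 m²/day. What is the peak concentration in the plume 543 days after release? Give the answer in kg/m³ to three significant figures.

The peak of an instantaneous 1D plume sits at x = vt; there the Gaussian factor is 1 and C_max = M/(n_e·A·√(4πDt)), where n_e·A is the pore area the mass is dissolved in.
√(4πDt) = √(4π × 0.0732 × 543) = 22.35 m, so C_max = 3.07/(0.22 × 2.74 × 22.35) = 0.228 kg/m³.

0.228 kg/m³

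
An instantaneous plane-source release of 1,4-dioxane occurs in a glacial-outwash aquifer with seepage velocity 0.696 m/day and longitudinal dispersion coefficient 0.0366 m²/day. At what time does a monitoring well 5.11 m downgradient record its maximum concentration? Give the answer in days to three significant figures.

For the 1D instantaneous-source solution, setting ∂C/∂t = 0 at fixed x gives v²t² + 2Dt − x² = 0, so t = (√(D² + v²x²) − D)/v².
√(D² + v²x²) = √(0.0366² + 0.696² × 5.11²) = 3.557; v² = 0.484416.
t = (3.557 − 0.0366)/0.484416 = 7.27 days (vs. the pure-advection estimate x/v = 7.34 d).

7.27 days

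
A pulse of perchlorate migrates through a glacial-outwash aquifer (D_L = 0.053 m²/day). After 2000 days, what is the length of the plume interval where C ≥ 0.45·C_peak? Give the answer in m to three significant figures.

36.8 m

The plume is Gaussian with σ = √(2Dt) = √(2 × 0.053 × 2000) = 14.56 m.
C/C_peak = exp(−Δx²/(2σ²)) = 0.45 ⇒ Δx = σ·√(−2 ln 0.45) = 14.56 × 1.264 = 18.40 m.
Width = 2Δx = 36.8 m.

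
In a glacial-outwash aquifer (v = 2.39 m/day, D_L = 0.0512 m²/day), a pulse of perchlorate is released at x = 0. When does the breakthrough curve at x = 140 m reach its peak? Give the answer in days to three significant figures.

58.6 days

For the 1D instantaneous-source solution, setting ∂C/∂t = 0 at fixed x gives v²t² + 2Dt − x² = 0, so t = (√(D² + v²x²) − D)/v².
√(D² + v²x²) = √(0.0512² + 2.39² × 140²) = 334.6; v² = 5.7121.
t = (334.6 − 0.0512)/5.7121 = 58.6 days (vs. the pure-advection estimate x/v = 58.6 d).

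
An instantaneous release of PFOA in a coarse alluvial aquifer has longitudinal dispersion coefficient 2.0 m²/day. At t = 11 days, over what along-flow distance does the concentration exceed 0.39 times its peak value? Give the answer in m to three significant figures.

18.2 m

The plume is Gaussian with σ = √(2Dt) = √(2 × 2.0 × 11) = 6.633 m.
C/C_peak = exp(−Δx²/(2σ²)) = 0.39 ⇒ Δx = σ·√(−2 ln 0.39) = 6.633 × 1.372 = 9.100 m.
Width = 2Δx = 18.2 m.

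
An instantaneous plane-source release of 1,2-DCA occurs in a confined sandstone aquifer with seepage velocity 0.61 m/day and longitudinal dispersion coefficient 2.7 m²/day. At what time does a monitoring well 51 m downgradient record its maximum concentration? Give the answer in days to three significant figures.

76.7 days

For the 1D instantaneous-source solution, setting ∂C/∂t = 0 at fixed x gives v²t² + 2Dt − x² = 0, so t = (√(D² + v²x²) − D)/v².
√(D² + v²x²) = √(2.7² + 0.61² × 51²) = 31.23; v² = 0.3721.
t = (31.23 − 2.7)/0.3721 = 76.7 days (vs. the pure-advection estimate x/v = 83.6 d).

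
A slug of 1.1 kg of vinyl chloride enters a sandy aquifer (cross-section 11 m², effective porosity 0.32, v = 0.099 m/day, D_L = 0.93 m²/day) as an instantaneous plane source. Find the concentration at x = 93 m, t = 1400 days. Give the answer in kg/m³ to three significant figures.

For an instantaneous plane source, C(x,t) = M/(n_e·A·√(4πDt)) · exp(−(x−vt)²/(4Dt)), with n_e·A the pore (flow) area.
Plume center vt = 0.099 × 1400 = 138.6 m, so the well at 93 m is 45.6 m upgradient of the peak.
√(4πDt) = 127.9 m, giving peak height M/(n_e·A·√(4πDt)) = 1.1/(0.32 × 11 × 127.9) = 0.002443 kg/m³.
(x−vt)²/(4Dt) = (-45.6)²/(4 × 0.93 × 1400) = 0.3993; exp(−0.3993) = 0.6708.
C = 0.002443 × 0.6708 = 0.00164 kg/m³.

0.00164 kg/m³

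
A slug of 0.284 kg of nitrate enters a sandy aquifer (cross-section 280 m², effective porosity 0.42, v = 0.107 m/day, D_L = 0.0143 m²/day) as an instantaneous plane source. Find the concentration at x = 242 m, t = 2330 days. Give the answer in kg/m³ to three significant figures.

For an instantaneous plane source, C(x,t) = M/(n_e·A·√(4πDt)) · exp(−(x−vt)²/(4Dt)), with n_e·A the pore (flow) area.
Plume center vt = 0.107 × 2330 = 249.31 m, so the well at 242 m is 7.31 m upgradient of the peak.
√(4πDt) = 20.46 m, giving peak height M/(n_e·A·√(4πDt)) = 0.284/(0.42 × 280 × 20.46) = 0.0001180 kg/m³.
(x−vt)²/(4Dt) = (-7.31)²/(4 × 0.0143 × 2330) = 0.4009; exp(−0.4009) = 0.6697.
C = 0.0001180 × 0.6697 = 7.90e-05 kg/m³.

7.90e-05 kg/m³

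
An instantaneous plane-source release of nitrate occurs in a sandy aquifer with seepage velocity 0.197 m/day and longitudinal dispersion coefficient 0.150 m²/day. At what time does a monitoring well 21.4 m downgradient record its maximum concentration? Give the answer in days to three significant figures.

For the 1D instantaneous-source solution, setting ∂C/∂t = 0 at fixed x gives v²t² + 2Dt − x² = 0, so t = (√(D² + v²x²) − D)/v².
√(D² + v²x²) = √(0.150² + 0.197² × 21.4²) = 4.218; v² = 0.038809.
t = (4.218 − 0.150)/0.038809 = 105 days (vs. the pure-advection estimate x/v = 109 d).

105 days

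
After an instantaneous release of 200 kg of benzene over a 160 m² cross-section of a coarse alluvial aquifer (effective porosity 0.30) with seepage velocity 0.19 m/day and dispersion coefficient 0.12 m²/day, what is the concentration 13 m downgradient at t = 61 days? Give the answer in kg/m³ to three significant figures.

0.406 kg/m³

For an instantaneous plane source, C(x,t) = M/(n_e·A·√(4πDt)) · exp(−(x−vt)²/(4Dt)), with n_e·A the pore (flow) area.
Plume center vt = 0.19 × 61 = 11.59 m, so the well at 13 m is 1.41 m downgradient of the peak.
√(4πDt) = 9.591 m, giving peak height M/(n_e·A·√(4πDt)) = 200/(0.30 × 160 × 9.591) = 0.4344 kg/m³.
(x−vt)²/(4Dt) = (1.41)²/(4 × 0.12 × 61) = 0.06790; exp(−0.06790) = 0.9344.
C = 0.4344 × 0.9344 = 0.406 kg/m³.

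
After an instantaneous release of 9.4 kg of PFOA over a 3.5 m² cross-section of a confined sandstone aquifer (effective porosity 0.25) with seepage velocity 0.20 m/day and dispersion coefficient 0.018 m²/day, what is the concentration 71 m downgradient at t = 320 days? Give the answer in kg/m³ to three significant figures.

For an instantaneous plane source, C(x,t) = M/(n_e·A·√(4πDt)) · exp(−(x−vt)²/(4Dt)), with n_e·A the pore (flow) area.
Plume center vt = 0.20 × 320 = 64 m, so the well at 71 m is 7 m downgradient of the peak.
√(4πDt) = 8.508 m, giving peak height M/(n_e·A·√(4πDt)) = 9.4/(0.25 × 3.5 × 8.508) = 1.263 kg/m³.
(x−vt)²/(4Dt) = (7)²/(4 × 0.018 × 320) = 2.127; exp(−2.127) = 0.1192.
C = 1.263 × 0.1192 = 0.151 kg/m³.

0.151 kg/m³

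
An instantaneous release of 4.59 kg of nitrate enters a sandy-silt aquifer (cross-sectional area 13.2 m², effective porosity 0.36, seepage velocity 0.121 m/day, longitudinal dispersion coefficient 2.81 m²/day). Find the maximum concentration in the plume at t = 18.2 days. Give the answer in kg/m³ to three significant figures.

The peak of an instantaneous 1D plume sits at x = vt; there the Gaussian factor is 1 and C_max = M/(n_e·A·√(4πDt)), where n_e·A is the pore area the mass is dissolved in.
√(4πDt) = √(4π × 2.81 × 18.2) = 25.35 m, so C_max = 4.59/(0.36 × 13.2 × 25.35) = 0.0381 kg/m³.

0.0381 kg/m³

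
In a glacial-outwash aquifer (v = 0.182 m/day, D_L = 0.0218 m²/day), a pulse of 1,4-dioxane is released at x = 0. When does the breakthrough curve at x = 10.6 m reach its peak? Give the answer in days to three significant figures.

For the 1D instantaneous-source solution, setting ∂C/∂t = 0 at fixed x gives v²t² + 2Dt − x² = 0, so t = (√(D² + v²x²) − D)/v².
√(D² + v²x²) = √(0.0218² + 0.182² × 10.6²) = 1.929; v² = 0.033124.
t = (1.929 − 0.0218)/0.033124 = 57.6 days (vs. the pure-advection estimate x/v = 58.2 d).

57.6 days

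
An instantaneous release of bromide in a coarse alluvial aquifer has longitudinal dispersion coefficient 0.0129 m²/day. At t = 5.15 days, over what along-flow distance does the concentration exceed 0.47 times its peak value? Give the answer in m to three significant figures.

0.896 m

The plume is Gaussian with σ = √(2Dt) = √(2 × 0.0129 × 5.15) = 0.3645 m.
C/C_peak = exp(−Δx²/(2σ²)) = 0.47 ⇒ Δx = σ·√(−2 ln 0.47) = 0.3645 × 1.229 = 0.4480 m.
Width = 2Δx = 0.896 m.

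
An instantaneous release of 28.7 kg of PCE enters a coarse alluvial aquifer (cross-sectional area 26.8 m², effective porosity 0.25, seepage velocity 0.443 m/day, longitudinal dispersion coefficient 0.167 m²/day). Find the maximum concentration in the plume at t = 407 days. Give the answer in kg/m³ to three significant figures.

The peak of an instantaneous 1D plume sits at x = vt; there the Gaussian factor is 1 and C_max = M/(n_e·A·√(4πDt)), where n_e·A is the pore area the mass is dissolved in.
√(4πDt) = √(4π × 0.167 × 407) = 29.23 m, so C_max = 28.7/(0.25 × 26.8 × 29.23) = 0.147 kg/m³.

0.147 kg/m³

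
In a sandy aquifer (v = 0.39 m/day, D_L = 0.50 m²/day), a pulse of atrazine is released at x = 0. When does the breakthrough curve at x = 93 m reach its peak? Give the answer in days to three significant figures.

For the 1D instantaneous-source solution, setting ∂C/∂t = 0 at fixed x gives v²t² + 2Dt − x² = 0, so t = (√(D² + v²x²) − D)/v².
√(D² + v²x²) = √(0.50² + 0.39² × 93²) = 36.27; v² = 0.1521.
t = (36.27 − 0.50)/0.1521 = 235 days (vs. the pure-advection estimate x/v = 238 d).

235 days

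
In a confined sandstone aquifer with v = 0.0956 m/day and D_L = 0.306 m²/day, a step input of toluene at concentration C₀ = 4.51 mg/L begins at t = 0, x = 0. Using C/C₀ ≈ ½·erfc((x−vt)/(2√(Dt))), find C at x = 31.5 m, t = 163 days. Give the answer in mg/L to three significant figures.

For a continuous step input, C/C₀ ≈ ½·erfc((x−vt)/(2√(Dt))).
vt = 0.0956 × 163 = 15.5828 m and 2√(Dt) = 2√(0.306 × 163) = 14.12 m.
Argument (x−vt)/(2√(Dt)) = (31.5 − 15.5828)/14.12 = 1.127; ½·erfc(1.127) = 0.05549.
C = 4.51 × 0.05549 = 0.250 mg/L.

0.250 mg/L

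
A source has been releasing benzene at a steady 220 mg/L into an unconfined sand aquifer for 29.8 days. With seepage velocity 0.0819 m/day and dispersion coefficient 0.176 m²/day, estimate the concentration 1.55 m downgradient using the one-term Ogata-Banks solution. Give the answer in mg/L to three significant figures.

134 mg/L

For a continuous step input, C/C₀ ≈ ½·erfc((x−vt)/(2√(Dt))).
vt = 0.0819 × 29.8 = 2.44062 m and 2√(Dt) = 2√(0.176 × 29.8) = 4.580 m.
Argument (x−vt)/(2√(Dt)) = (1.55 − 2.44062)/4.580 = -0.1945; ½·erfc(-0.1945) = 0.6084.
C = 220 × 0.6084 = 134 mg/L.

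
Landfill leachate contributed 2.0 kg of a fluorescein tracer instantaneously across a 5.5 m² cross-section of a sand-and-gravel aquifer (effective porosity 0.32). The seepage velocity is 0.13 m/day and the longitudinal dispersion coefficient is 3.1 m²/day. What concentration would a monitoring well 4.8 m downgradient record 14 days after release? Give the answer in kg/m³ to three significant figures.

For an instantaneous plane source, C(x,t) = M/(n_e·A·√(4πDt)) · exp(−(x−vt)²/(4Dt)), with n_e·A the pore (flow) area.
Plume center vt = 0.13 × 14 = 1.82 m, so the well at 4.8 m is 2.98 m downgradient of the peak.
√(4πDt) = 23.35 m, giving peak height M/(n_e·A·√(4πDt)) = 2.0/(0.32 × 5.5 × 23.35) = 0.04867 kg/m³.
(x−vt)²/(4Dt) = (2.98)²/(4 × 3.1 × 14) = 0.05115; exp(−0.05115) = 0.9501.
C = 0.04867 × 0.9501 = 0.0462 kg/m³.

0.0462 kg/m³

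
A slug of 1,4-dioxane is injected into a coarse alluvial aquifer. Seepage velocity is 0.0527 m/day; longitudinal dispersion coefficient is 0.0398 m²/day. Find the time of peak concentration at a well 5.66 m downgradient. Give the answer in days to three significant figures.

94.0 days

For the 1D instantaneous-source solution, setting ∂C/∂t = 0 at fixed x gives v²t² + 2Dt − x² = 0, so t = (√(D² + v²x²) − D)/v².
√(D² + v²x²) = √(0.0398² + 0.0527² × 5.66²) = 0.3009; v² = 0.00277729.
t = (0.3009 − 0.0398)/0.00277729 = 94.0 days (vs. the pure-advection estimate x/v = 107 d).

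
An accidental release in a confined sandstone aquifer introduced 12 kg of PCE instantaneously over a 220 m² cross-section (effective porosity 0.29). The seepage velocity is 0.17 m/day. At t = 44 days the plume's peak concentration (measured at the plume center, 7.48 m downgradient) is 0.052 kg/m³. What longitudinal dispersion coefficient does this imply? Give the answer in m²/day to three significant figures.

0.0237 m²/day

At the plume center C_max = M/(n_e·A·√(4πDt)), so D = M²/(4πt·(n_e·A·C_max)²).
n_e·A·C_max = 0.29 × 220 × 0.052 = 3.318 kg/m.
D = 12²/(4π × 44 × 3.318²) = 0.0237 m²/day.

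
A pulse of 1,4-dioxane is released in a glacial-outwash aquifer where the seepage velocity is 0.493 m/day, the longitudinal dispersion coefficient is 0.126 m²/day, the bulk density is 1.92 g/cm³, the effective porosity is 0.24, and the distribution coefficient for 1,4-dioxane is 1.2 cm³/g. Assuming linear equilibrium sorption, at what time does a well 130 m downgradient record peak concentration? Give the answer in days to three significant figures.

Retardation factor R = 1 + ρ_b·K_d/n = 1 + 1.92 × 1.2/0.24 = 10.60.
Sorption retards both mechanisms: v_R = v/R = 0.04651 m/day, D_R = D/R = 0.01189 m²/day.
Peak time from v_R²t² + 2D_R t − x² = 0: t = (√(D_R² + v_R²x²) − D_R)/v_R².
√(D_R² + v_R²x²) = √(0.01189² + 0.04651² × 130²) = 6.046; v_R² = 0.002163.
t = (6.046 − 0.01189)/0.002163 = 2790 days.

2790 days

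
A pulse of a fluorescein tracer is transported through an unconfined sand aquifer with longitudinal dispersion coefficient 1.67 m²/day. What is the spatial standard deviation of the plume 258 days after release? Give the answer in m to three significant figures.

29.4 m

Dispersive spreading gives a Gaussian with σ² = 2Dt; advection only shifts the center.
σ = √(2 × 1.67 × 258) = 29.4 m.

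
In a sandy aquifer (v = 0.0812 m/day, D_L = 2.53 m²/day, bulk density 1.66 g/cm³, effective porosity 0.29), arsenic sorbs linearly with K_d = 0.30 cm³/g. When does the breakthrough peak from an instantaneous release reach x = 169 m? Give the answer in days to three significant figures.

4710 days

Retardation factor R = 1 + ρ_b·K_d/n = 1 + 1.66 × 0.30/0.29 = 2.717.
Sorption retards both mechanisms: v_R = v/R = 0.02989 m/day, D_R = D/R = 0.9312 m²/day.
Peak time from v_R²t² + 2D_R t − x² = 0: t = (√(D_R² + v_R²x²) − D_R)/v_R².
√(D_R² + v_R²x²) = √(0.9312² + 0.02989² × 169²) = 5.137; v_R² = 0.0008934.
t = (5.137 − 0.9312)/0.0008934 = 4710 days.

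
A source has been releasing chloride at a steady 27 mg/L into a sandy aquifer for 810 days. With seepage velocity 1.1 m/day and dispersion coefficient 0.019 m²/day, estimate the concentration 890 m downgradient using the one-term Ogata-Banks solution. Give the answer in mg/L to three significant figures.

For a continuous step input, C/C₀ ≈ ½·erfc((x−vt)/(2√(Dt))).
vt = 1.1 × 810 = 891 m and 2√(Dt) = 2√(0.019 × 810) = 7.846 m.
Argument (x−vt)/(2√(Dt)) = (890 − 891)/7.846 = -0.1275; ½·erfc(-0.1275) = 0.5715.
C = 27 × 0.5715 = 15.4 mg/L.

15.4 mg/L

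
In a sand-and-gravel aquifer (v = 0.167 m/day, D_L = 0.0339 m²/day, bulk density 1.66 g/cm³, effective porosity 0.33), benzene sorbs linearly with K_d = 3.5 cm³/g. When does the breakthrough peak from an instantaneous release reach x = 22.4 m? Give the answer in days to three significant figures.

2470 days

Retardation factor R = 1 + ρ_b·K_d/n = 1 + 1.66 × 3.5/0.33 = 18.61.
Sorption retards both mechanisms: v_R = v/R = 0.008974 m/day, D_R = D/R = 0.001822 m²/day.
Peak time from v_R²t² + 2D_R t − x² = 0: t = (√(D_R² + v_R²x²) − D_R)/v_R².
√(D_R² + v_R²x²) = √(0.001822² + 0.008974² × 22.4²) = 0.2010; v_R² = 8.053e-05.
t = (0.2010 − 0.001822)/8.053e-05 = 2470 days.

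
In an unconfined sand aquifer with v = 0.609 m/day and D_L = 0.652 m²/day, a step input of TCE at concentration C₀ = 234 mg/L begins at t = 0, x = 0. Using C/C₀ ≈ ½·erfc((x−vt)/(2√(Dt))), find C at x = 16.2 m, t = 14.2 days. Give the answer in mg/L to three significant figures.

For a continuous step input, C/C₀ ≈ ½·erfc((x−vt)/(2√(Dt))).
vt = 0.609 × 14.2 = 8.6478 m and 2√(Dt) = 2√(0.652 × 14.2) = 6.086 m.
Argument (x−vt)/(2√(Dt)) = (16.2 − 8.6478)/6.086 = 1.241; ½·erfc(1.241) = 0.03963.
C = 234 × 0.03963 = 9.27 mg/L.

9.27 mg/L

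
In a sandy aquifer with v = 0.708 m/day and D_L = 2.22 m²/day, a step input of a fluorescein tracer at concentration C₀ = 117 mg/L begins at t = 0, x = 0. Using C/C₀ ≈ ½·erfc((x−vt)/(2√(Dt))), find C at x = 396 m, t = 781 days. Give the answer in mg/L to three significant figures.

117 mg/L

For a continuous step input, C/C₀ ≈ ½·erfc((x−vt)/(2√(Dt))).
vt = 0.708 × 781 = 552.948 m and 2√(Dt) = 2√(2.22 × 781) = 83.28 m.
Argument (x−vt)/(2√(Dt)) = (396 − 552.948)/83.28 = -1.885; ½·erfc(-1.885) = 0.9962.
C = 117 × 0.9962 = 117 mg/L.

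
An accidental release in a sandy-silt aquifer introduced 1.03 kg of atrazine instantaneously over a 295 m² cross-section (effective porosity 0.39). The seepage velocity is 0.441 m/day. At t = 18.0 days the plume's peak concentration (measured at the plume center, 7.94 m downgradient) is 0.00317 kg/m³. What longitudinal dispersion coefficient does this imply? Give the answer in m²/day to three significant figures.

0.0353 m²/day

At the plume center C_max = M/(n_e·A·√(4πDt)), so D = M²/(4πt·(n_e·A·C_max)²).
n_e·A·C_max = 0.39 × 295 × 0.00317 = 0.3647 kg/m.
D = 1.03²/(4π × 18.0 × 0.3647²) = 0.0353 m²/day.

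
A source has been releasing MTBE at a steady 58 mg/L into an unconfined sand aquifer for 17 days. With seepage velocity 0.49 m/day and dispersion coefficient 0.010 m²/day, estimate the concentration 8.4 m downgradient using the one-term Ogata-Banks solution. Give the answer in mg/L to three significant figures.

For a continuous step input, C/C₀ ≈ ½·erfc((x−vt)/(2√(Dt))).
vt = 0.49 × 17 = 8.33 m and 2√(Dt) = 2√(0.010 × 17) = 0.8246 m.
Argument (x−vt)/(2√(Dt)) = (8.4 − 8.33)/0.8246 = 0.08489; ½·erfc(0.08489) = 0.4522.
C = 58 × 0.4522 = 26.2 mg/L.

26.2 mg/L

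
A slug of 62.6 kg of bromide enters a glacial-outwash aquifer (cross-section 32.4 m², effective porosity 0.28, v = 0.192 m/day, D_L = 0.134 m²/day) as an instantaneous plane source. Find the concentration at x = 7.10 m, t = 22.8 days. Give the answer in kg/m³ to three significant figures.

For an instantaneous plane source, C(x,t) = M/(n_e·A·√(4πDt)) · exp(−(x−vt)²/(4Dt)), with n_e·A the pore (flow) area.
Plume center vt = 0.192 × 22.8 = 4.3776 m, so the well at 7.10 m is 2.7224 m downgradient of the peak.
√(4πDt) = 6.196 m, giving peak height M/(n_e·A·√(4πDt)) = 62.6/(0.28 × 32.4 × 6.196) = 1.114 kg/m³.
(x−vt)²/(4Dt) = (2.7224)²/(4 × 0.134 × 22.8) = 0.6065; exp(−0.6065) = 0.5453.
C = 1.114 × 0.5453 = 0.607 kg/m³.

0.607 kg/m³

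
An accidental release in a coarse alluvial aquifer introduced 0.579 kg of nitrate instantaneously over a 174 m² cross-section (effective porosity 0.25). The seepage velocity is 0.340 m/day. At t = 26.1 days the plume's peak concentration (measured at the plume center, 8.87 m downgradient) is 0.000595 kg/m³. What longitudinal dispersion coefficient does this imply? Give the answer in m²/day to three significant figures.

1.53 m²/day

At the plume center C_max = M/(n_e·A·√(4πDt)), so D = M²/(4πt·(n_e·A·C_max)²).
n_e·A·C_max = 0.25 × 174 × 0.000595 = 0.02588 kg/m.
D = 0.579²/(4π × 26.1 × 0.02588²) = 1.53 m²/day.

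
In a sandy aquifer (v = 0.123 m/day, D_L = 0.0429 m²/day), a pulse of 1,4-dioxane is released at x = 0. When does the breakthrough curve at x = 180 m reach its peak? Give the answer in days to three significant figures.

For the 1D instantaneous-source solution, setting ∂C/∂t = 0 at fixed x gives v²t² + 2Dt − x² = 0, so t = (√(D² + v²x²) − D)/v².
√(D² + v²x²) = √(0.0429² + 0.123² × 180²) = 22.14; v² = 0.015129.
t = (22.14 − 0.0429)/0.015129 = 1460 days (vs. the pure-advection estimate x/v = 1460 d).

1460 days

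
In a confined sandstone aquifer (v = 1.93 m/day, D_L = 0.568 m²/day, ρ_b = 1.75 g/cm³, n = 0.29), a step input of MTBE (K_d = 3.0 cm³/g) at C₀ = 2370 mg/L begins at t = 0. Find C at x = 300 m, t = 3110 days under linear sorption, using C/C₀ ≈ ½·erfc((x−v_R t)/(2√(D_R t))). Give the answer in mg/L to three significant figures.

2020 mg/L

Retardation factor R = 1 + ρ_b·K_d/n = 1 + 1.75 × 3.0/0.29 = 19.10.
Sorption retards both mechanisms: v_R = v/R = 0.1010 m/day, D_R = D/R = 0.02974 m²/day.
v_R·t = 0.1010 × 3110 = 314.11 m; 2√(D_R t) = 19.23 m; argument = (300 − 314.11)/19.23 = -0.7337.
C = C₀ × ½·erfc(-0.7337) = 2370 × 0.8503 = 2020 mg/L.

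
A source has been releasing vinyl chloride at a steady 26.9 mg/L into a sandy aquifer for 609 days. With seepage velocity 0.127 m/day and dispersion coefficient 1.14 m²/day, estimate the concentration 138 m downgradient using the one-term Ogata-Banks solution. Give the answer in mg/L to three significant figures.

For a continuous step input, C/C₀ ≈ ½·erfc((x−vt)/(2√(Dt))).
vt = 0.127 × 609 = 77.343 m and 2√(Dt) = 2√(1.14 × 609) = 52.70 m.
Argument (x−vt)/(2√(Dt)) = (138 − 77.343)/52.70 = 1.151; ½·erfc(1.151) = 0.05179.
C = 26.9 × 0.05179 = 1.39 mg/L.

1.39 mg/L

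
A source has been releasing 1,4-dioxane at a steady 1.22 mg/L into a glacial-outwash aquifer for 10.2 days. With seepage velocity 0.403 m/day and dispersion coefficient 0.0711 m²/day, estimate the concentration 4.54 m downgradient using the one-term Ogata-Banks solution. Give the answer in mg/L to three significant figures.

For a continuous step input, C/C₀ ≈ ½·erfc((x−vt)/(2√(Dt))).
vt = 0.403 × 10.2 = 4.1106 m and 2√(Dt) = 2√(0.0711 × 10.2) = 1.703 m.
Argument (x−vt)/(2√(Dt)) = (4.54 − 4.1106)/1.703 = 0.2521; ½·erfc(0.2521) = 0.3607.
C = 1.22 × 0.3607 = 0.440 mg/L.

0.440 mg/L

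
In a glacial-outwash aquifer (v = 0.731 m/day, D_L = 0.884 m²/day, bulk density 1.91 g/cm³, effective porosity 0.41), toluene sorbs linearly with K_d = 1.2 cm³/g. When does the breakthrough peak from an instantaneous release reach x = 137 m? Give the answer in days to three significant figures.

1220 days

Retardation factor R = 1 + ρ_b·K_d/n = 1 + 1.91 × 1.2/0.41 = 6.590.
Sorption retards both mechanisms: v_R = v/R = 0.1109 m/day, D_R = D/R = 0.1341 m²/day.
Peak time from v_R²t² + 2D_R t − x² = 0: t = (√(D_R² + v_R²x²) − D_R)/v_R².
√(D_R² + v_R²x²) = √(0.1341² + 0.1109² × 137²) = 15.19; v_R² = 0.01230.
t = (15.19 − 0.1341)/0.01230 = 1220 days.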